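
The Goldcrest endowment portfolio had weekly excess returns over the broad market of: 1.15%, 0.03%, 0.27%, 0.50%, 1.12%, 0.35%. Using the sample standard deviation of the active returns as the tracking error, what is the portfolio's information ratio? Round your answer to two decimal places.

Mean return μ = 3.420 / 6 = 0.5700%
Σ(r − μ)² = 1.0738; sample σ = √(1.0738/5) = 0.4634%
IR = μ / tracking error = 0.5700 / 0.4634 = 1.2300

1.23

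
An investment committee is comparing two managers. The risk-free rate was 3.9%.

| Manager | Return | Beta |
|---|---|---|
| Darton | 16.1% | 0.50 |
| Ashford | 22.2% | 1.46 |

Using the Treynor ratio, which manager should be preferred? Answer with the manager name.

Darton

Darton: Treynor = (16.1% − 3.9%) / 0.50 = 24.400
Ashford: Treynor = (22.2% − 3.9%) / 1.46 = 12.534
Highest: Darton (24.400).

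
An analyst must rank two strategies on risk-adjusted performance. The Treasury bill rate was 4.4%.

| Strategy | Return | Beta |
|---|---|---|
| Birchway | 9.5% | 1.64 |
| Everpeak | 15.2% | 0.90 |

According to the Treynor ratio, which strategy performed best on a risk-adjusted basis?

Everpeak

Birchway: Treynor = (9.5% − 4.4%) / 1.64 = 3.110
Everpeak: Treynor = (15.2% − 4.4%) / 0.90 = 12.000
Highest: Everpeak (12.000).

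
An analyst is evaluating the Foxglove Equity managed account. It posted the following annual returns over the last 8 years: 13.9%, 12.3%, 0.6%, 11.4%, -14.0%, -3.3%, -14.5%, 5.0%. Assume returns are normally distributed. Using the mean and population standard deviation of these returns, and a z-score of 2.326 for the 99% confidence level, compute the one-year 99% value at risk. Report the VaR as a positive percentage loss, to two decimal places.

23.26

μ = (13.9 + 12.3 + 0.6 + 11.4 − 14 − 3.3 − 14.5 + 5) / 8 = 11.40 / 8 = 1.4250%
Population σ = √[Σ(r − μ)² / 8] = √[900.7150 / 8] = √112.5894 = 10.6108%
VaR = −(μ − z·σ) = −(1.4250 − 2.326 × 10.6108) = −(-23.2557) = 23.2557%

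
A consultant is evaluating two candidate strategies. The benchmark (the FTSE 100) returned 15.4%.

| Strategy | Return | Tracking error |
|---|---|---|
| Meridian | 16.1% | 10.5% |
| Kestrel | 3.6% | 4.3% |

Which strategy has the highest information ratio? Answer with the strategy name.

Meridian

Meridian: IR = (16.1% − 15.4%) / 10.5% = 0.067
Kestrel: IR = (3.6% − 15.4%) / 4.3% = -2.744
Highest: Meridian (0.067).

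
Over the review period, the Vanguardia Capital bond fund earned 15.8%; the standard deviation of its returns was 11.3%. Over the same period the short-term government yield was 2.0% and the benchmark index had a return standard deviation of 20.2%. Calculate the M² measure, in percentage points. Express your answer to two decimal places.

Sharpe = (Rp − Rf) / σp = (15.8% − 2.0%) / 11.3% = 1.2212
M² = Rf + Sharpe × σm = 2.0% + 1.2212 × 20.2% = 26.6682%

26.67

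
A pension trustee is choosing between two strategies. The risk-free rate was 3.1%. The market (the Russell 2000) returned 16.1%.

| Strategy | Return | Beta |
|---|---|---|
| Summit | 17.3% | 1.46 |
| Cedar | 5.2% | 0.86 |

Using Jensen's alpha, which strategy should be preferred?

Summit

Summit: α = 17.3% − [3.1% + 1.46 × (16.1% − 3.1%)] = -4.780
Cedar: α = 5.2% − [3.1% + 0.86 × (16.1% − 3.1%)] = -9.080
Highest: Summit (-4.780).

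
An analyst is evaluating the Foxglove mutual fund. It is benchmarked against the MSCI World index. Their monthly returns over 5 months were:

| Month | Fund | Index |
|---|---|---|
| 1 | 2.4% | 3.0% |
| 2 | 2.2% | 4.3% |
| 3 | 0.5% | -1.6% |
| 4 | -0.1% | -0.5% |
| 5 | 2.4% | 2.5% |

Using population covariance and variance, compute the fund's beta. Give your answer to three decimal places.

r̄p = 1.4800%,  r̄m = 1.5400%
Cov = Σ(rp − r̄p)(rm − r̄m) / 5 = 2.1028
Var(rm) = Σ(rm − r̄m)² / 5 = 4.9384
β = Cov / Var = 2.1028 / 4.9384 = 0.4258

0.426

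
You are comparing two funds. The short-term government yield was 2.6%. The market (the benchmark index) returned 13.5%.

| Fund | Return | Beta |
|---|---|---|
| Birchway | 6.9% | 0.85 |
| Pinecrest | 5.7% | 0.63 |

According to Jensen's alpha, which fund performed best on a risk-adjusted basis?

Pinecrest

Birchway: α = 6.9% − [2.6% + 0.85 × (13.5% − 2.6%)] = -4.965
Pinecrest: α = 5.7% − [2.6% + 0.63 × (13.5% − 2.6%)] = -3.767
Highest: Pinecrest (-3.767).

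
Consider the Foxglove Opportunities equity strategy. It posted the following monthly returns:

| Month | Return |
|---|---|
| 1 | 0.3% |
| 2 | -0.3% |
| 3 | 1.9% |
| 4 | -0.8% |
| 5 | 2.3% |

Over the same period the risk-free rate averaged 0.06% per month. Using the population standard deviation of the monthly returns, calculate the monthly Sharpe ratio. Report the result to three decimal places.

r̄ = (0.3 − 0.3 + 1.9 − 0.8 + 2.3) / 5 = 0.6800%
Σ(r − r̄)² = (0.3 − 0.6800)² + (-0.3 − 0.6800)² + (1.9 − 0.6800)² + … = 7.4080
population σ = √(7.4080 / 5) = √1.4816 = 1.2172%
Sharpe = (r̄ − rf) / σ = (0.6800 − 0.06) / 1.2172 = 0.6200 / 1.2172 = 0.5094

0.509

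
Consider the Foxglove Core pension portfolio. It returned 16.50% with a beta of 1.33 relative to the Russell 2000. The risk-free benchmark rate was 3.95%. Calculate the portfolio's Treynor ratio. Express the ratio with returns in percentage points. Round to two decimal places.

9.44

Treynor = (Rp − Rf) / β = (16.50% − 3.95%) / 1.33 = 12.55 / 1.33 = 9.4361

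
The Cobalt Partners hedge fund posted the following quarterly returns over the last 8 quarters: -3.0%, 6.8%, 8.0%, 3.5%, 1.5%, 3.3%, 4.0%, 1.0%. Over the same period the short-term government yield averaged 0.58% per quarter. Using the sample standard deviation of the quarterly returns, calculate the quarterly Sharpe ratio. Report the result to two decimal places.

μ = (-3 + 6.8 + 8 + 3.5 + 1.5 + 3.3 + 4 + 1) / 8 = 3.1375%
Σ(r − μ)² = 82.8788; sample σ = √(82.8788/7) = 3.4409%
Sharpe = (μ − rf) / σ = (3.1375 − 0.58) / 3.4409 = 2.5575 / 3.4409 = 0.7433

0.74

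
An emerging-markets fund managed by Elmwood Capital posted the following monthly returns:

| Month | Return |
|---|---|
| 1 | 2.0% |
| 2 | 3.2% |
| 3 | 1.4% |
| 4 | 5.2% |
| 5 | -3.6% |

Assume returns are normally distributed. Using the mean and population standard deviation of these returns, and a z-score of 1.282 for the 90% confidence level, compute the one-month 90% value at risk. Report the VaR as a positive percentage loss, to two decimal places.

2.11

r̄ = (2 + 3.2 + 1.4 + 5.2 − 3.6) / 5 = 8.20 / 5 = 1.6400%
Σ(r − r̄)² = 42.7520; population σ = √(42.7520/5) = 2.9241%
VaR = −(r̄ − z·σ) = −(1.6400 − 1.282 × 2.9241) = −(-2.1087) = 2.1087%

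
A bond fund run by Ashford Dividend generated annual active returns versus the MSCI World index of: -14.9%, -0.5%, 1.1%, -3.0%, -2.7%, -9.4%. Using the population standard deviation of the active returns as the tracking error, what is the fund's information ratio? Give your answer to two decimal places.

-0.88

μ = (-14.9 − 0.5 + 1.1 − 3 − 2.7 − 9.4) / 6 = -4.9000%
Σ(r − μ)² = (-14.9 − (-4.9000))² + (-0.5 − (-4.9000))² + (1.1 − (-4.9000))² + … = 184.0600
population σ = √(184.0600 / 6) = √30.6767 = 5.5387%
IR = μ / tracking error = -4.9000 / 5.5387 = -0.8847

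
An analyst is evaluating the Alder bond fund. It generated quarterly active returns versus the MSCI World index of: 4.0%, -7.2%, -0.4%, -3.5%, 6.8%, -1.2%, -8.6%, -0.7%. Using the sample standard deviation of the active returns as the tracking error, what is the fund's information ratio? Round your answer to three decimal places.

μ = (4 − 7.2 − 0.4 − 3.5 + 6.8 − 1.2 − 8.6 − 0.7) / 8 = -10.80 / 8 = -1.3500%
Σ(r − μ)² = (4 − (-1.3500))² + (-7.2 − (-1.3500))² + … = 187.8000
sample σ = √(187.8000 / 7) = √26.8286 = 5.1796%
IR = μ / tracking error = -1.3500 / 5.1796 = -0.2606

-0.261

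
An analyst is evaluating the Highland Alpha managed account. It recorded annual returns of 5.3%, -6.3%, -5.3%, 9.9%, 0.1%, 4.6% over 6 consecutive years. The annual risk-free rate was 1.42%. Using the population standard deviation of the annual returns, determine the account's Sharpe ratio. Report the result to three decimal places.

Mean return r̄ = 8.30 / 6 = 1.3833%
Population σ = √[Σ(r − r̄)² / 6] = √[203.5683 / 6] = √33.9281 = 5.8248%
Sharpe = (r̄ − rf) / σ = (1.3833 − 1.42) / 5.8248 = -0.0367 / 5.8248 = -0.0063

-0.006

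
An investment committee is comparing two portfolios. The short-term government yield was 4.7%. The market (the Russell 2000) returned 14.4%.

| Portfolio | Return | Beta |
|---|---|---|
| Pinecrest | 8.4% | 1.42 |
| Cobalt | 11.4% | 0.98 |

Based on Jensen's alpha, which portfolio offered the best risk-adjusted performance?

Pinecrest: α = 8.4% − [4.7% + 1.42 × (14.4% − 4.7%)] = -10.074
Cobalt: α = 11.4% − [4.7% + 0.98 × (14.4% − 4.7%)] = -2.806
Highest: Cobalt (-2.806).

Cobalt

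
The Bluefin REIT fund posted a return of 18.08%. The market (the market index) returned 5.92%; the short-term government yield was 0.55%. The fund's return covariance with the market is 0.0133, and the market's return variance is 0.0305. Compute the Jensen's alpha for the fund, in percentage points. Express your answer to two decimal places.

β = Cov / Var = 0.0133 / 0.0305 = 0.4361
E[R] = Rf + β(Rm − Rf) = 0.55% + 0.4361 × (5.92% − 0.55%) = 2.8919%
α = Rp − E[R] = 18.08% − 2.8919% = 15.1881

15.19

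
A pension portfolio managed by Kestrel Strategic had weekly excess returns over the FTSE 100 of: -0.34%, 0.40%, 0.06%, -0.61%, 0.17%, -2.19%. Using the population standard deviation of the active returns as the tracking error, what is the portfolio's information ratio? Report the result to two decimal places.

-0.49

Mean return r̄ = -2.510 / 6 = -0.4183%
Population std dev = √[4.4263 / 6] = 0.8589%
IR = r̄ / tracking error = -0.4183 / 0.8589 = -0.4870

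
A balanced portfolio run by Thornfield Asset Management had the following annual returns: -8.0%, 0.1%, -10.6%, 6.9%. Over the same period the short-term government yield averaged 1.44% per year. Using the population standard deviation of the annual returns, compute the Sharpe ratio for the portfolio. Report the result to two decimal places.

r̄ = (-8 + 0.1 − 10.6 + 6.9) / 4 = -11.60 / 4 = -2.9000%
Σ(r − r̄)² = (-8 − (-2.9000))² + (0.1 − (-2.9000))² + … = 190.3400
σ = √[190.3400 / 4] = 6.8982%
Sharpe = (r̄ − rf) / σ = (-2.9000 − 1.44) / 6.8982 = -4.3400 / 6.8982 = -0.6291

-0.63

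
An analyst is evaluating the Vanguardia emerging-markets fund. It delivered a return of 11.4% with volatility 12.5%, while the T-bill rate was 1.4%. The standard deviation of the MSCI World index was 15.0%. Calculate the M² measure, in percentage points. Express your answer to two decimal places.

Sharpe = (Rp − Rf) / σp = (11.4% − 1.4%) / 12.5% = 0.8000
M² = Rf + Sharpe × σm = 1.4% + 0.8000 × 15.0% = 13.4000%

13.40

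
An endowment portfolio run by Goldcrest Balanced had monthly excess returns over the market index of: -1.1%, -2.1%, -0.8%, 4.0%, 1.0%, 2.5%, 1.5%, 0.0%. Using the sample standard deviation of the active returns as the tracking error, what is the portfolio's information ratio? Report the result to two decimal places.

0.31

Mean return r̄ = 5.00 / 8 = 0.6250%
Σ(r − r̄)² = 28.6350; sample σ = √(28.6350/7) = 2.0226%
IR = r̄ / tracking error = 0.6250 / 2.0226 = 0.3090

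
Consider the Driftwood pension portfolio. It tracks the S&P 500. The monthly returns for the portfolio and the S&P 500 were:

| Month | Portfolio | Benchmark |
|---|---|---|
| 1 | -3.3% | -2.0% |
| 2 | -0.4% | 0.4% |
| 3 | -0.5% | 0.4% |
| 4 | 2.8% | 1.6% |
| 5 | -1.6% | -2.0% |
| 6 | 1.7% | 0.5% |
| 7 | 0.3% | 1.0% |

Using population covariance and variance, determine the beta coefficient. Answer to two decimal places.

r̄p = -0.1429%,  r̄m = -0.0143%
Cov = Σ(rp − r̄p)(rm − r̄m) / 7 = 2.1508
Var(rm) = Σ(rm − r̄m)² / 7 = 1.7327
β = Cov / Var = 2.1508 / 1.7327 = 1.2413

1.24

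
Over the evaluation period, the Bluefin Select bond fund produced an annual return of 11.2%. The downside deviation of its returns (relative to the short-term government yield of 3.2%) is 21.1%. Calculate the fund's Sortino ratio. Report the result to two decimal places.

Sortino = (Rp − Rf) / σd = (11.2% − 3.2%) / 21.1% = 8.00% / 21.1% = 0.3791

0.38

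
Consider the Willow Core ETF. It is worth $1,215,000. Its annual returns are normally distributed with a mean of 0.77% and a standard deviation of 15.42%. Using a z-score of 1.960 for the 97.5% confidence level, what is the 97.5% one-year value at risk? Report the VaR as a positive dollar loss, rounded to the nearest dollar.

Return at the 97.5% tail: μ − z·σ = 0.77% − 1.960 × 15.42% = 0.77 − 30.2232 = -29.4532%
VaR = −(-29.4532%) × $1,215,000 = 29.4532% × $1,215,000 = $357,856

$357,856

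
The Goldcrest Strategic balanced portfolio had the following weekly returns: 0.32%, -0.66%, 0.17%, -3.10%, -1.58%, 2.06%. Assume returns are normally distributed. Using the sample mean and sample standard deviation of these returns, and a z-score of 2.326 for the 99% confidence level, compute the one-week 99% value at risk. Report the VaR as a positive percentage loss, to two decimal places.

4.58

r̄ = (0.32 − 0.66 + 0.17 − 3.1 − 1.58 + 2.06) / 6 = -0.4650%
Sample σ = √[Σ(r − r̄)² / 5] = √[15.6196 / 5] = √3.1239 = 1.7675%
VaR = −(r̄ − z·σ) = −(-0.4650 − 2.326 × 1.7675) = −(-4.5762) = 4.5762%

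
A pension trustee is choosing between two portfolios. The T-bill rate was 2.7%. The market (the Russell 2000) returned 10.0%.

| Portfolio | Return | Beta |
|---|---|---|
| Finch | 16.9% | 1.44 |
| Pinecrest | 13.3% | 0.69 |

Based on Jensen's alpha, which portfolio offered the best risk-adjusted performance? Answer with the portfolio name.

Pinecrest

Finch: α = 16.9% − [2.7% + 1.44 × (10.0% − 2.7%)] = 3.688
Pinecrest: α = 13.3% − [2.7% + 0.69 × (10.0% − 2.7%)] = 5.563
Highest: Pinecrest (5.563).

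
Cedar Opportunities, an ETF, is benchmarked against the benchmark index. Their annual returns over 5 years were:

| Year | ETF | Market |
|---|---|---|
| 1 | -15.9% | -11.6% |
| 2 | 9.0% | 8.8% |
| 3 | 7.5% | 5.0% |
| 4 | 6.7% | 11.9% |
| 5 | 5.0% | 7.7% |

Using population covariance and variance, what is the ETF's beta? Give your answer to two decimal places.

1.07

r̄p = 2.4600%,  r̄m = 4.3600%
Cov = Σ(rp − r̄p)(rm − r̄m) / 5 = 73.1484
Var(rm) = Σ(rm − r̄m)² / 5 = 68.5704
β = Cov / Var = 73.1484 / 68.5704 = 1.0668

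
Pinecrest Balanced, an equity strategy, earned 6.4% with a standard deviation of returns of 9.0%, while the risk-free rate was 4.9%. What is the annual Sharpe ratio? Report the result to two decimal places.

0.17

Sharpe = (Rp − Rf) / σp = (6.4% − 4.9%) / 9.0% = 1.50% / 9.0% = 0.1667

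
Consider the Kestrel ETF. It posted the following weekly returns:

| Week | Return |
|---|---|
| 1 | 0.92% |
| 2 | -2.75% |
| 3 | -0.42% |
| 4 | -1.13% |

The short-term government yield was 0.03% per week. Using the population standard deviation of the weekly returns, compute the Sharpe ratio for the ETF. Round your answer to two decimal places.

r̄ = (0.92 − 2.75 − 0.42 − 1.13) / 4 = -3.380 / 4 = -0.8450%
Population std dev = √[7.0061 / 4] = 1.3235%
Sharpe = (r̄ − rf) / σ = (-0.8450 − 0.03) / 1.3235 = -0.8750 / 1.3235 = -0.6611

-0.66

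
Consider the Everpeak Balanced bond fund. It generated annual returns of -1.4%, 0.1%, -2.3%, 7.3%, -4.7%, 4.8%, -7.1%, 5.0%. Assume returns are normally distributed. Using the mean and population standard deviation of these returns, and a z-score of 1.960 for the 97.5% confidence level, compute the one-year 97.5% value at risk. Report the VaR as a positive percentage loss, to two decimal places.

9.10

r̄ = (-1.4 + 0.1 − 2.3 + 7.3 − 4.7 + 4.8 − 7.1 + 5) / 8 = 0.2125%
Σ(r − r̄)² = (-1.4 − 0.2125)² + (0.1 − 0.2125)² + (-2.3 − 0.2125)² + … = 180.7288
population σ = √(180.7288 / 8) = √22.5911 = 4.7530%
VaR = −(r̄ − z·σ) = −(0.2125 − 1.960 × 4.7530) = −(-9.1034) = 9.1034%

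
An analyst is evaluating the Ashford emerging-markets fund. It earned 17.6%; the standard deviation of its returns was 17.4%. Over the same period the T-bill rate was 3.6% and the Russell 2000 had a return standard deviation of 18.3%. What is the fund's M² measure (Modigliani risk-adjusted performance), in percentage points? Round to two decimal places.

18.32

Sharpe = (Rp − Rf) / σp = (17.6% − 3.6%) / 17.4% = 0.8046
M² = Rf + Sharpe × σm = 3.6% + 0.8046 × 18.3% = 18.3242%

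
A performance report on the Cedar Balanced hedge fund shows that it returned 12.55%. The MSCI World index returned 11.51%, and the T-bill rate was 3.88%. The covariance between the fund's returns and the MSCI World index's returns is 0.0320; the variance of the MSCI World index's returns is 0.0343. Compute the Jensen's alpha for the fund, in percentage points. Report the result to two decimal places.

1.55

β = Cov / Var = 0.0320 / 0.0343 = 0.9329
E[R] = Rf + β(Rm − Rf) = 3.88% + 0.9329 × (11.51% − 3.88%) = 10.9980%
α = Rp − E[R] = 12.55% − 10.9980% = 1.5520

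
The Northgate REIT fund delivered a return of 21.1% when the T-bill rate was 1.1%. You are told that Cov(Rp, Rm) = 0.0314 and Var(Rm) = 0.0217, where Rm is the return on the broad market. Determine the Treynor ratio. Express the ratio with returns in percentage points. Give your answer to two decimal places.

β = Cov / Var = 0.0314 / 0.0217 = 1.4470
Treynor = (Rp − Rf) / β = (21.1% − 1.1%) / 1.4470 = 20.00 / 1.4470 = 13.8217

13.82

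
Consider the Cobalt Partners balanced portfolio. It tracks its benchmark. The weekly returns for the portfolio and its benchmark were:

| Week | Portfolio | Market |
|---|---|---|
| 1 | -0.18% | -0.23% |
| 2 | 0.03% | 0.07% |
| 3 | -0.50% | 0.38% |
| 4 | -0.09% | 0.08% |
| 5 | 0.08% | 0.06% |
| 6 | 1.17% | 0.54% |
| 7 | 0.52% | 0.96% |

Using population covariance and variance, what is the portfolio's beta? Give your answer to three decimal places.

0.761

r̄p = 0.1471%,  r̄m = 0.2657%
Cov = Σ(rp − r̄p)(rm − r̄m) / 7 = 0.1012
Var(rm) = Σ(rm − r̄m)² / 7 = 0.1330
β = Cov / Var = 0.1012 / 0.1330 = 0.7609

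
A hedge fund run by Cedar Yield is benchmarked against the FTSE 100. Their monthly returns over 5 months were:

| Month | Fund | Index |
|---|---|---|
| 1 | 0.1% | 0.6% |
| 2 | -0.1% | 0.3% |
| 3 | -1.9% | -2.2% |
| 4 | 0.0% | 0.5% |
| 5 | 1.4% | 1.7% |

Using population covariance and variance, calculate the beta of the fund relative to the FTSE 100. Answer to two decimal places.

0.81

r̄p = -0.1000%,  r̄m = 0.1800%
Cov = Σ(rp − r̄p)(rm − r̄m) / 5 = 1.3360
Var(rm) = Σ(rm − r̄m)² / 5 = 1.6536
β = Cov / Var = 1.3360 / 1.6536 = 0.8079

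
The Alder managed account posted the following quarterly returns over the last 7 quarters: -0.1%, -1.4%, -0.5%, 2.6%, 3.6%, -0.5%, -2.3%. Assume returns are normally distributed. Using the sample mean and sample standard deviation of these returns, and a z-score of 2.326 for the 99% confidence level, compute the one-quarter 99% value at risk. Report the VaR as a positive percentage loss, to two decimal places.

r̄ = (-0.1 − 1.4 − 0.5 + 2.6 + 3.6 − 0.5 − 2.3) / 7 = 0.2000%
Sample std dev = √[27.2000 / 6] = 2.1292%
VaR = −(r̄ − z·σ) = −(0.2000 − 2.326 × 2.1292) = −(-4.7525) = 4.7525%

4.75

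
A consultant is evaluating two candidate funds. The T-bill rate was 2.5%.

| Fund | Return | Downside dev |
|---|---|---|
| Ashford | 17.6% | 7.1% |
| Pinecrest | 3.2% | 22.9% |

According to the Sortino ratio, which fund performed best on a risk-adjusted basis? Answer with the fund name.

Ashford: Sortino ratio = (17.6% − 2.5%) / 7.1% = 2.127
Pinecrest: Sortino ratio = (3.2% − 2.5%) / 22.9% = 0.031
Highest: Ashford (2.127).

Ashford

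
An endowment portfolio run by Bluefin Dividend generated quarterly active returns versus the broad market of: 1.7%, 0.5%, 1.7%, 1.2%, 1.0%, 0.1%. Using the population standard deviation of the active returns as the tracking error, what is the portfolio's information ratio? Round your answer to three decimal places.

μ = (1.7 + 0.5 + 1.7 + 1.2 + 1 + 0.1) / 6 = 1.0333%
Population σ = √[Σ(r − μ)² / 6] = √[2.0733 / 6] = √0.3456 = 0.5879%
IR = μ / tracking error = 1.0333 / 0.5879 = 1.7576

1.758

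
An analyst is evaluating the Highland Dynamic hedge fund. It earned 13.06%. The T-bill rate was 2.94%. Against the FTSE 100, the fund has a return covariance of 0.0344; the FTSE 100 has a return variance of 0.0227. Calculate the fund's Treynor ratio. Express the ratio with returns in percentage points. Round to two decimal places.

β = Cov / Var = 0.0344 / 0.0227 = 1.5154
Treynor = (Rp − Rf) / β = (13.06% − 2.94%) / 1.5154 = 10.12 / 1.5154 = 6.6781

6.68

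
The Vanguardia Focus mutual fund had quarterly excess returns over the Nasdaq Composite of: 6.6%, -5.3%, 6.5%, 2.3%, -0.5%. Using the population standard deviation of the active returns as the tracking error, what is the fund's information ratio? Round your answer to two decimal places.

0.43

Mean return μ = 9.60 / 5 = 1.9200%
Population std dev = √[101.0080 / 5] = 4.4946%
IR = μ / tracking error = 1.9200 / 4.4946 = 0.4272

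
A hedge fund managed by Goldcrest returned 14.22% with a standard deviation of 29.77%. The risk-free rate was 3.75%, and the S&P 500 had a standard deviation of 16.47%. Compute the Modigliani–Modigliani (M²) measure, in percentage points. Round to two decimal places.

Sharpe = (Rp − Rf) / σp = (14.22% − 3.75%) / 29.77% = 0.3517
M² = Rf + Sharpe × σm = 3.75% + 0.3517 × 16.47% = 9.5425%

9.54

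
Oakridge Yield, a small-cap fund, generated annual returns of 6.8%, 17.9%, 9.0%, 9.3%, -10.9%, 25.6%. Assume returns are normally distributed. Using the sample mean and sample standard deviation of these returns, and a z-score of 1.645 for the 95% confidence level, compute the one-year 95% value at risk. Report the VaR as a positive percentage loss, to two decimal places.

μ = (6.8 + 17.9 + 9 + 9.3 − 10.9 + 25.6) / 6 = 9.6167%
Σ(r − μ)² = 753.4283; sample σ = √(753.4283/5) = 12.2754%
VaR = −(μ − z·σ) = −(9.6167 − 1.645 × 12.2754) = −(-10.5763) = 10.5763%

10.58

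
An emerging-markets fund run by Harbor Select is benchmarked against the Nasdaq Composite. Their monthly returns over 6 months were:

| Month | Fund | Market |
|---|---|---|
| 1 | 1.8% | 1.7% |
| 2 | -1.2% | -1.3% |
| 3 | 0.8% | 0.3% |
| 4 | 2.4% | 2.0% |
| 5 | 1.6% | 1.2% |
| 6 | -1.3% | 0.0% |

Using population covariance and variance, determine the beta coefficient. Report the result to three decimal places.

1.177

r̄p = 0.6833%,  r̄m = 0.6500%
Cov = Σ(rp − r̄p)(rm − r̄m) / 6 = 1.4858
Var(rm) = Σ(rm − r̄m)² / 6 = 1.2625
β = Cov / Var = 1.4858 / 1.2625 = 1.1769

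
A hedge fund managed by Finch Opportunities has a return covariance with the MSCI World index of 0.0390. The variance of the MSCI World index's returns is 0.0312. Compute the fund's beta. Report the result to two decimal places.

β = Cov(Rp, Rm) / Var(Rm) = 0.0390 / 0.0312 = 1.2500

1.25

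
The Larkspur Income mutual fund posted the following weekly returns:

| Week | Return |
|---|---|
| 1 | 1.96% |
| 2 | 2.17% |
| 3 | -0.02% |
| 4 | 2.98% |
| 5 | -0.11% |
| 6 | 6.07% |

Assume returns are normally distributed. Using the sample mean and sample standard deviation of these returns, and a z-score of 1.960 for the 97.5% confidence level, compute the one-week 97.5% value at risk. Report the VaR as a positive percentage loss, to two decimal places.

Mean return r̄ = 13.050 / 6 = 2.1750%
Σ(r − r̄)² = 25.9046; sample σ = √(25.9046/5) = 2.2762%
VaR = −(r̄ − z·σ) = −(2.1750 − 1.960 × 2.2762) = −(-2.2864) = 2.2864%

2.29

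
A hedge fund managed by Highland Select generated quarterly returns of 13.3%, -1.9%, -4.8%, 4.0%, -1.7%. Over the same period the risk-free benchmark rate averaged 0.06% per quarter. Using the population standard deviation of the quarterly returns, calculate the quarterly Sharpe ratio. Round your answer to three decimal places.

0.268

μ = (13.3 − 1.9 − 4.8 + 4 − 1.7) / 5 = 1.7800%
Population σ = √[Σ(r − μ)² / 5] = √[206.5880 / 5] = √41.3176 = 6.4279%
Sharpe = (μ − rf) / σ = (1.7800 − 0.06) / 6.4279 = 1.7200 / 6.4279 = 0.2676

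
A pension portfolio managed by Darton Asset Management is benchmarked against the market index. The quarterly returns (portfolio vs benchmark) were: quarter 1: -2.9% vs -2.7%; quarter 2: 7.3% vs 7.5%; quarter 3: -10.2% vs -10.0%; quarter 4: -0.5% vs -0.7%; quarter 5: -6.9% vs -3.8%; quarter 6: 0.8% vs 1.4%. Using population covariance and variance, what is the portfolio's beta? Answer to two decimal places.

r̄p = -2.0667%,  r̄m = -1.3833%
Cov = Σ(rp − r̄p)(rm − r̄m) / 6 = 29.1861
Var(rm) = Σ(rm − r̄m)² / 6 = 28.1581
β = Cov / Var = 29.1861 / 28.1581 = 1.0365

1.04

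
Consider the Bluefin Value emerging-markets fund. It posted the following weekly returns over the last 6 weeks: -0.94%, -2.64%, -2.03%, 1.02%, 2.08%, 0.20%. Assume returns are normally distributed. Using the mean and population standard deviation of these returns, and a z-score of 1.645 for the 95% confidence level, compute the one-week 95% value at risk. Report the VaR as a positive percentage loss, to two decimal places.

3.11

r̄ = (-0.94 − 2.64 − 2.03 + 1.02 + 2.08 + 0.2) / 6 = -0.3850%
Σ(r − r̄)² = 16.4916; population σ = √(16.4916/6) = 1.6579%
VaR = −(r̄ − z·σ) = −(-0.3850 − 1.645 × 1.6579) = −(-3.1122) = 3.1122%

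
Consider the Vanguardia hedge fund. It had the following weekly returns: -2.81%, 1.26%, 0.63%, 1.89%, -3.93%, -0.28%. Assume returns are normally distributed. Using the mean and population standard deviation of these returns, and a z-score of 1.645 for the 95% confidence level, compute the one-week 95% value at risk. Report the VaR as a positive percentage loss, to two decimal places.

4.04

r̄ = (-2.81 + 1.26 + 0.63 + 1.89 − 3.93 − 0.28) / 6 = -0.5400%
Population std dev = √[27.2264 / 6] = 2.1302%
VaR = −(r̄ − z·σ) = −(-0.5400 − 1.645 × 2.1302) = −(-4.0442) = 4.0442%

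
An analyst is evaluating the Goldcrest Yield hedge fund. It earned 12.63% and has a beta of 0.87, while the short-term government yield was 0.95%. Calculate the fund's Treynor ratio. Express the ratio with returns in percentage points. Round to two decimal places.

13.43

Treynor = (Rp − Rf) / β = (12.63% − 0.95%) / 0.87 = 11.68 / 0.87 = 13.4253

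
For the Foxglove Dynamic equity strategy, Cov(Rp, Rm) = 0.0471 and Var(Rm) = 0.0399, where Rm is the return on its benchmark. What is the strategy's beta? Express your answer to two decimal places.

1.18

β = Cov(Rp, Rm) / Var(Rm) = 0.0471 / 0.0399 = 1.1805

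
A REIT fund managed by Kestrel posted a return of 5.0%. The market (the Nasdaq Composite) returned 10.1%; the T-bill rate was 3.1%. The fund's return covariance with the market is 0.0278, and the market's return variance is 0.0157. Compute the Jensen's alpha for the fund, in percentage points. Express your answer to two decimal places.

β = Cov / Var = 0.0278 / 0.0157 = 1.7707
E[R] = Rf + β(Rm − Rf) = 3.1% + 1.7707 × (10.1% − 3.1%) = 15.4949%
α = Rp − E[R] = 5.0% − 15.4949% = -10.4949

-10.49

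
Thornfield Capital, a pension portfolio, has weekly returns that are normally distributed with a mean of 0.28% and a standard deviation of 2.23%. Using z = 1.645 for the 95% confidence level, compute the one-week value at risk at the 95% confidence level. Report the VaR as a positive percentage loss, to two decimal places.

VaR (as % loss) = −(μ − z·σ) = −(0.28% − 1.645 × 2.23%) = −(-3.38835%) = 3.38835%

3.39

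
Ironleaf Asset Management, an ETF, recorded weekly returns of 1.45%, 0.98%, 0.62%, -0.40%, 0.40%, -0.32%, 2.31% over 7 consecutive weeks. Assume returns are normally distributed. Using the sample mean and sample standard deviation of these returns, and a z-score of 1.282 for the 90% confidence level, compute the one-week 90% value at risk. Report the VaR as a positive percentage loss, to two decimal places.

Mean return μ = 5.040 / 7 = 0.7200%
Sample σ = √[Σ(r − μ)² / 6] = √[5.5770 / 6] = √0.9295 = 0.9641%
VaR = −(μ − z·σ) = −(0.7200 − 1.282 × 0.9641) = −(-0.5160) = 0.5160%

0.52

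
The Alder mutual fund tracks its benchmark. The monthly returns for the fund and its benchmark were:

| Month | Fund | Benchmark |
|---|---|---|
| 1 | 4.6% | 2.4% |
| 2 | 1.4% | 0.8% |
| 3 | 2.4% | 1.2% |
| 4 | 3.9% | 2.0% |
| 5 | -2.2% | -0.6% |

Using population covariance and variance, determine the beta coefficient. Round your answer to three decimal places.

r̄p = 2.0200%,  r̄m = 1.1600%
Cov = Σ(rp − r̄p)(rm − r̄m) / 5 = 2.4888
Var(rm) = Σ(rm − r̄m)² / 5 = 1.0944
β = Cov / Var = 2.4888 / 1.0944 = 2.2741

2.274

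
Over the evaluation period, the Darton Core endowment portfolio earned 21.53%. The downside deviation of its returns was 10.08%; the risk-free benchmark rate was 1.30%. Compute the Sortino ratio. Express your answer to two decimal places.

Sortino = (Rp − Rf) / σd = (21.53% − 1.30%) / 10.08% = 20.23% / 10.08% = 2.0069

2.01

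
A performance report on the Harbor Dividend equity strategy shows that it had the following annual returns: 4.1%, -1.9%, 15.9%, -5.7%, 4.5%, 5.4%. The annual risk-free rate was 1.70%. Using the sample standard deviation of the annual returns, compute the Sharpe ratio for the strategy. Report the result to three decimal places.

r̄ = (4.1 − 1.9 + 15.9 − 5.7 + 4.5 + 5.4) / 6 = 22.30 / 6 = 3.7167%
Σ(r − r̄)² = (4.1 − 3.7167)² + (-1.9 − 3.7167)² + … = 272.2483
sample σ = √(272.2483 / 5) = √54.4497 = 7.3790%
Sharpe = (r̄ − rf) / σ = (3.7167 − 1.7) / 7.3790 = 2.0167 / 7.3790 = 0.2733

0.273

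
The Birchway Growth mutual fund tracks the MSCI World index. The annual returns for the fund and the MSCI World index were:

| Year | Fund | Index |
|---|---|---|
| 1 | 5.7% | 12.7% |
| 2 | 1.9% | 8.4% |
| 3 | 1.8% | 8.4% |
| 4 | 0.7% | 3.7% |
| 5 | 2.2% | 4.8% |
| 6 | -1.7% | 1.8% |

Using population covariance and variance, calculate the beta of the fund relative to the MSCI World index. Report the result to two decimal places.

r̄p = 1.7667%,  r̄m = 6.6333%
Cov = Σ(rp − r̄p)(rm − r̄m) / 6 = 7.2078
Var(rm) = Σ(rm − r̄m)² / 6 = 13.0622
β = Cov / Var = 7.2078 / 13.0622 = 0.5518

0.55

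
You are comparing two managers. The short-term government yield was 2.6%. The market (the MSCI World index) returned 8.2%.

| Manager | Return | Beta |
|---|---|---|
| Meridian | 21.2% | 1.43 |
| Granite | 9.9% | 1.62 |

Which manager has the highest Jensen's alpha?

Meridian: α = 21.2% − [2.6% + 1.43 × (8.2% − 2.6%)] = 10.592
Granite: α = 9.9% − [2.6% + 1.62 × (8.2% − 2.6%)] = -1.772
Highest: Meridian (10.592).

Meridian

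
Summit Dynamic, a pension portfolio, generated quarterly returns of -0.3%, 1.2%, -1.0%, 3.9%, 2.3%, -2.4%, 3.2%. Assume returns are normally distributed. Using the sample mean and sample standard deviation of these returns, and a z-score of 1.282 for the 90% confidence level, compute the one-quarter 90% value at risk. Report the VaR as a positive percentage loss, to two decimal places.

1.99

Mean return μ = 6.90 / 7 = 0.9857%
Sample std dev = √[32.2286 / 6] = 2.3176%
VaR = −(μ − z·σ) = −(0.9857 − 1.282 × 2.3176) = −(-1.9855) = 1.9855%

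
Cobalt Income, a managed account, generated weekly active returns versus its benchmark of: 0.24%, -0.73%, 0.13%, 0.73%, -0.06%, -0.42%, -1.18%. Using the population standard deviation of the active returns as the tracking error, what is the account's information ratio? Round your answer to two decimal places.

μ = (0.24 − 0.73 + 0.13 + 0.73 − 0.06 − 0.42 − 1.18) / 7 = -1.290 / 7 = -0.1843%
Population std dev = √[2.4750 / 7] = 0.5946%
IR = μ / tracking error = -0.1843 / 0.5946 = -0.3100

-0.31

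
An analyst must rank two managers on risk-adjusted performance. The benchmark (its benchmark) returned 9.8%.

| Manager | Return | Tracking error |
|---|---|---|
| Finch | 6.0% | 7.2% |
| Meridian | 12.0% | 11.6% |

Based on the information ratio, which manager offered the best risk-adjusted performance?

Finch: IR = (6.0% − 9.8%) / 7.2% = -0.528
Meridian: IR = (12.0% − 9.8%) / 11.6% = 0.190
Highest: Meridian (0.190).

Meridian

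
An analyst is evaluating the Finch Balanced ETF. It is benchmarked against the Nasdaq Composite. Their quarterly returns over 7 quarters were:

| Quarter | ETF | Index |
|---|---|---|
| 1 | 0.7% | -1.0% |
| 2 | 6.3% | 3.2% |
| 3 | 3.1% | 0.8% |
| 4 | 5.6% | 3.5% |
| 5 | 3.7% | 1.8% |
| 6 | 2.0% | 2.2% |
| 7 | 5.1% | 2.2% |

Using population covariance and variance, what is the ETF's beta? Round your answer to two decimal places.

r̄p = 3.7857%,  r̄m = 1.8143%
Cov = Σ(rp − r̄p)(rm − r̄m) / 7 = 2.2488
Var(rm) = Σ(rm − r̄m)² / 7 = 2.0012
β = Cov / Var = 2.2488 / 2.0012 = 1.1237

1.12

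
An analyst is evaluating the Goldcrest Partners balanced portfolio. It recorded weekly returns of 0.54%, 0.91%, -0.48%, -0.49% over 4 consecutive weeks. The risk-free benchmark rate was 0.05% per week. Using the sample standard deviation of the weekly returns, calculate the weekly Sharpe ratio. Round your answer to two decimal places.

0.10

r̄ = (0.54 + 0.91 − 0.48 − 0.49) / 4 = 0.1200%
Σ(r − r̄)² = (0.54 − 0.1200)² + (0.91 − 0.1200)² + (-0.48 − 0.1200)² + … = 1.5326
sample σ = √(1.5326 / 3) = √0.5109 = 0.7148%
Sharpe = (r̄ − rf) / σ = (0.1200 − 0.05) / 0.7148 = 0.0700 / 0.7148 = 0.0979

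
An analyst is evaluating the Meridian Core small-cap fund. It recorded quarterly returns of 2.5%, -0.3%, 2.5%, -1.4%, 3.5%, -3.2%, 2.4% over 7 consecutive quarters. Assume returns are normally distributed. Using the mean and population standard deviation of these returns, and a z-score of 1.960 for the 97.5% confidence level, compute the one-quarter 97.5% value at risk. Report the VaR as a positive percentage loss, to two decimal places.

3.69

Mean return μ = 6.00 / 7 = 0.8571%
Population std dev = √[37.6571 / 7] = 2.3194%
VaR = −(μ − z·σ) = −(0.8571 − 1.960 × 2.3194) = −(-3.6889) = 3.6889%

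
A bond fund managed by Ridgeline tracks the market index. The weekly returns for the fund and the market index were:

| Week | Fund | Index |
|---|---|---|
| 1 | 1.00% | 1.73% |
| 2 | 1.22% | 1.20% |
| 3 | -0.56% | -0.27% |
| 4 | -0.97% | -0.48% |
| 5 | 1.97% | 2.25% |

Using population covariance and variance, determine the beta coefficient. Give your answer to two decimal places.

r̄p = 0.5320%,  r̄m = 0.8860%
Cov = Σ(rp − r̄p)(rm − r̄m) / 5 = 1.1773
Var(rm) = Σ(rm − r̄m)² / 5 = 1.1747
β = Cov / Var = 1.1773 / 1.1747 = 1.0022

1.00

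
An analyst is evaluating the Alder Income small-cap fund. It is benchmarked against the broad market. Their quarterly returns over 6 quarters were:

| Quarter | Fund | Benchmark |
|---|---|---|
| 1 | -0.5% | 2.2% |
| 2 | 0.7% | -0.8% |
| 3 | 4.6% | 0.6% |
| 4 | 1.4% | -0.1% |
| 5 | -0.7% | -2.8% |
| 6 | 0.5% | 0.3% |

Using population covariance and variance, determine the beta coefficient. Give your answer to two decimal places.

r̄p = 1.0000%,  r̄m = -0.1000%
Cov = Σ(rp − r̄p)(rm − r̄m) / 6 = 0.6117
Var(rm) = Σ(rm − r̄m)² / 6 = 2.2867
β = Cov / Var = 0.6117 / 2.2867 = 0.2675

0.27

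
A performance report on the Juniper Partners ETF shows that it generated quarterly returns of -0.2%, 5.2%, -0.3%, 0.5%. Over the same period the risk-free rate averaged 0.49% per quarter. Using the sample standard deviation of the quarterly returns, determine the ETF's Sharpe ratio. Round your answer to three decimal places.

0.309

r̄ = (-0.2 + 5.2 − 0.3 + 0.5) / 4 = 1.3000%
Sample std dev = √[20.6600 / 3] = 2.6242%
Sharpe = (r̄ − rf) / σ = (1.3000 − 0.49) / 2.6242 = 0.8100 / 2.6242 = 0.3087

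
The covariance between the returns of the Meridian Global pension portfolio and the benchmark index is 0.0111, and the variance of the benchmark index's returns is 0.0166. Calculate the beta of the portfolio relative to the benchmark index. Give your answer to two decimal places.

β = Cov(Rp, Rm) / Var(Rm) = 0.0111 / 0.0166 = 0.6687

0.67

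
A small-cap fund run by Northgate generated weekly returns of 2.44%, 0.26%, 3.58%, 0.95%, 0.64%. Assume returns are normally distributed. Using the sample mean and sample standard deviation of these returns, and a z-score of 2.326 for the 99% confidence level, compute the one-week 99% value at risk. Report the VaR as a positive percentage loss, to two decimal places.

Mean return r̄ = 7.870 / 5 = 1.5740%
Σ(r − r̄)² = (2.44 − 1.5740)² + (0.26 − 1.5740)² + … = 7.7623
sample σ = √(7.7623 / 4) = √1.9406 = 1.3931%
VaR = −(r̄ − z·σ) = −(1.5740 − 2.326 × 1.3931) = −(-1.6664) = 1.6664%

1.67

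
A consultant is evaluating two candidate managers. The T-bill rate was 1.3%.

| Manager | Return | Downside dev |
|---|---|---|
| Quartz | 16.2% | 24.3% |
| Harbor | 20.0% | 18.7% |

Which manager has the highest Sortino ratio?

Quartz: Sortino ratio = (16.2% − 1.3%) / 24.3% = 0.613
Harbor: Sortino ratio = (20.0% − 1.3%) / 18.7% = 1.000
Highest: Harbor (1.000).

Harbor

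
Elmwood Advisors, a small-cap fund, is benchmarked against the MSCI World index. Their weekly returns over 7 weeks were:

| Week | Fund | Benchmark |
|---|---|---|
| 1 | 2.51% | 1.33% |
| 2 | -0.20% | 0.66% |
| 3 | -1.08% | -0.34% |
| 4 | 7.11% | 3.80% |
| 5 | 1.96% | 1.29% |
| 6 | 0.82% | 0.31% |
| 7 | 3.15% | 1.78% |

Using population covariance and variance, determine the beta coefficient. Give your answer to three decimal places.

1.989

r̄p = 2.0386%,  r̄m = 1.2614%
Cov = Σ(rp − r̄p)(rm − r̄m) / 7 = 2.9972
Var(rm) = Σ(rm − r̄m)² / 7 = 1.5072
β = Cov / Var = 2.9972 / 1.5072 = 1.9886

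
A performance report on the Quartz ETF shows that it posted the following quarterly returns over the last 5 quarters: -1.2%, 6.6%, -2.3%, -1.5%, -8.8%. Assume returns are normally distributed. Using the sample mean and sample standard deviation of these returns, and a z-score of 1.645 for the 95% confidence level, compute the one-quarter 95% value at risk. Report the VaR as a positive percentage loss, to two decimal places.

10.44

r̄ = (-1.2 + 6.6 − 2.3 − 1.5 − 8.8) / 5 = -1.4400%
Σ(r − r̄)² = 119.6120; sample σ = √(119.6120/4) = 5.4684%
VaR = −(r̄ − z·σ) = −(-1.4400 − 1.645 × 5.4684) = −(-10.4355) = 10.4355%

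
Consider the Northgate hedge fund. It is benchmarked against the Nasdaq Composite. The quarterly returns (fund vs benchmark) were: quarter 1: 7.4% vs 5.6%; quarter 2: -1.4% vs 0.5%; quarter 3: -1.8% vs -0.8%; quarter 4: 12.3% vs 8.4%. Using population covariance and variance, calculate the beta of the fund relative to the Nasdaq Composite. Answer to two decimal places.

1.59

r̄p = 4.1250%,  r̄m = 3.4250%
Cov = Σ(rp − r̄p)(rm − r̄m) / 4 = 22.2469
Var(rm) = Σ(rm − r̄m)² / 4 = 13.9719
β = Cov / Var = 22.2469 / 13.9719 = 1.5923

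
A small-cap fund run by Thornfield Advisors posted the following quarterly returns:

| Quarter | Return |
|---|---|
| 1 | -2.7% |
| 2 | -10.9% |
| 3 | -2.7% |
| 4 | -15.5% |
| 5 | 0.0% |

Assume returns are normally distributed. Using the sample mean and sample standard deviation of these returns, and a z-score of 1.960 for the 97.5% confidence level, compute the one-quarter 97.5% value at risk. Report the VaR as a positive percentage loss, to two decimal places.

r̄ = (-2.7 − 10.9 − 2.7 − 15.5 + 0) / 5 = -6.3600%
Σ(r − r̄)² = (-2.7 − (-6.3600))² + (-10.9 − (-6.3600))² + … = 171.3920
σ = √[171.3920 / 4] = 6.5458%
VaR = −(r̄ − z·σ) = −(-6.3600 − 1.960 × 6.5458) = −(-19.1898) = 19.1898%

19.19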